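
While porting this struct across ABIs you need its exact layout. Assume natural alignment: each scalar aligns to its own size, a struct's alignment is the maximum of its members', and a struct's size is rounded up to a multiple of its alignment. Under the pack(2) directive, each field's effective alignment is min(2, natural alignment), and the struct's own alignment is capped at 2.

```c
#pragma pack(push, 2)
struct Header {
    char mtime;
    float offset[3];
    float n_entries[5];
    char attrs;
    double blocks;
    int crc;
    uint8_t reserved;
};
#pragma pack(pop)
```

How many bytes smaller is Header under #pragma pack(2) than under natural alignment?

6

natural layout:
  0..1  mtime  (1B, 1-aligned)
  1..4  -- padding (3B)
  4..16  offset  (12B, 4-aligned)
  16..36  n_entries  (20B, 4-aligned)
  36..37  attrs  (1B, 1-aligned)
  37..40  -- padding (3B)
  40..48  blocks  (8B, 8-aligned)
  48..52  crc  (4B, 4-aligned)
  52..53  reserved  (1B, 1-aligned)
  53..56  -- tail padding (3B)
  sizeof = 56, alignof = 8
packed(2) layout:
  0..1  mtime  (1B, 1-aligned)
  1..2  -- padding (1B)
  2..14  offset  (12B, 2-aligned)
  14..34  n_entries  (20B, 2-aligned)
  34..35  attrs  (1B, 1-aligned)
  35..36  -- padding (1B)
  36..44  blocks  (8B, 2-aligned)
  44..48  crc  (4B, 2-aligned)
  48..49  reserved  (1B, 1-aligned)
  49..50  -- tail padding (1B)
  sizeof = 50, alignof = 2
56 − 50 = 6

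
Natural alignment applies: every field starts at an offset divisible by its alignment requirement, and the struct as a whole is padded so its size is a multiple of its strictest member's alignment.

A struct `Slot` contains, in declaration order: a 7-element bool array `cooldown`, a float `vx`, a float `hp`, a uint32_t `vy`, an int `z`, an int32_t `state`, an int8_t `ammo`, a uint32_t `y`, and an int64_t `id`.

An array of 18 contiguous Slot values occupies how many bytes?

cooldown at 0 (size 7, align 1) → ends 7
pad 1 to align 4 for vx
vx at 8 (size 4, align 4) → ends 12
hp at 12 (size 4, align 4) → ends 16
vy at 16 (size 4, align 4) → ends 20
z at 20 (size 4, align 4) → ends 24
state at 24 (size 4, align 4) → ends 28
ammo at 28 (size 1, align 1) → ends 29
pad 3 to align 4 for y
y at 32 (size 4, align 4) → ends 36
pad 4 to align 8 for id
id at 40 (size 8, align 8) → ends 48
total 48 bytes, alignment 8
array of 18: 18 × 48 = 864

864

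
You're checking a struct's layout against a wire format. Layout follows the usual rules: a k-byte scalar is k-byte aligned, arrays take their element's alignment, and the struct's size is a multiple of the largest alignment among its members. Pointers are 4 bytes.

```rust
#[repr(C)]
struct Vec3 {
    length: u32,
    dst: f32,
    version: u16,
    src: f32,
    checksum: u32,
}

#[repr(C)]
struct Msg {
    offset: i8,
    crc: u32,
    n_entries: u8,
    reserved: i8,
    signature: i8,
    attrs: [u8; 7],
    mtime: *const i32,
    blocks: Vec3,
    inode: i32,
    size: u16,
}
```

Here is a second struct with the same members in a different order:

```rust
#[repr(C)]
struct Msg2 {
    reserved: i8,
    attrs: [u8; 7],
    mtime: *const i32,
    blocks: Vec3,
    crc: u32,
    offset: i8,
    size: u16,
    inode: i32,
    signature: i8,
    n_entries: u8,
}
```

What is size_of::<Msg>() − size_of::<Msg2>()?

Vec3: 0..4  length  (4B, 4-aligned); 4..8  dst  (4B, 4-aligned); 8..10  version  (2B, 2-aligned); 10..12  -- padding (2B); 12..16  src  (4B, 4-aligned); 16..20  checksum  (4B, 4-aligned); sizeof = 20, alignof = 4
0..1  offset  (1B, 1-aligned)
1..4  -- padding (3B)
4..8  crc  (4B, 4-aligned)
8..9  n_entries  (1B, 1-aligned)
9..10  reserved  (1B, 1-aligned)
10..11  signature  (1B, 1-aligned)
11..18  attrs  (7B, 1-aligned)
18..20  -- padding (2B)
20..24  mtime  (4B, 4-aligned)
24..44  blocks  (20B, 4-aligned)
44..48  inode  (4B, 4-aligned)
48..50  size  (2B, 2-aligned)
50..52  -- tail padding (2B)
sizeof = 52, alignof = 4
— Msg2 —
0..1  reserved  (1B, 1-aligned)
1..8  attrs  (7B, 1-aligned)
8..12  mtime  (4B, 4-aligned)
12..32  blocks  (20B, 4-aligned)
32..36  crc  (4B, 4-aligned)
36..37  offset  (1B, 1-aligned)
37..38  -- padding (1B)
38..40  size  (2B, 2-aligned)
40..44  inode  (4B, 4-aligned)
44..45  signature  (1B, 1-aligned)
45..46  n_entries  (1B, 1-aligned)
46..48  -- tail padding (2B)
sizeof = 48, alignof = 4
52 − 48 = 4

4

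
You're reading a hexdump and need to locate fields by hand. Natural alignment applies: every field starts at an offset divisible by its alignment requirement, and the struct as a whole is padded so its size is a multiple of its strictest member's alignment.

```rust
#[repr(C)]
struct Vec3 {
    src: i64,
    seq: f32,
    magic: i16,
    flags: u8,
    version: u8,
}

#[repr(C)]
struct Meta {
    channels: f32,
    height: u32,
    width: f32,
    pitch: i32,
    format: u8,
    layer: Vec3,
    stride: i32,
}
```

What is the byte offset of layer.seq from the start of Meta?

Vec3: src at 0 (size 8, align 8) → ends 8; seq at 8 (size 4, align 4) → ends 12; magic at 12 (size 2, align 2) → ends 14; flags at 14 (size 1, align 1) → ends 15; version at 15 (size 1, align 1) → ends 16; total 16 bytes, alignment 8
channels at 0 (size 4, align 4) → ends 4
height at 4 (size 4, align 4) → ends 8
width at 8 (size 4, align 4) → ends 12
pitch at 12 (size 4, align 4) → ends 16
format at 16 (size 1, align 1) → ends 17
pad 7 to align 8 for layer
layer at 24 (size 16, align 8) → ends 40
within Vec3: seq at 8
24 + 8 = 32

32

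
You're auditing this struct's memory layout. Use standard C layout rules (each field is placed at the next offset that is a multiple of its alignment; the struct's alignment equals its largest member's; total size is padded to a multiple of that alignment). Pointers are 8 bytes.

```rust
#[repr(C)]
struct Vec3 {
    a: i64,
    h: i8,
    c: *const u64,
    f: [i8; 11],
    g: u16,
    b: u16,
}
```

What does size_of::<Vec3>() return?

40 bytes

a at 0 (size 8, align 8) → ends 8
h at 8 (size 1, align 1) → ends 9
pad 7 to align 8 for c
c at 16 (size 8, align 8) → ends 24
f at 24 (size 11, align 1) → ends 35
pad 1 to align 2 for g
g at 36 (size 2, align 2) → ends 38
b at 38 (size 2, align 2) → ends 40
total 40 bytes, alignment 8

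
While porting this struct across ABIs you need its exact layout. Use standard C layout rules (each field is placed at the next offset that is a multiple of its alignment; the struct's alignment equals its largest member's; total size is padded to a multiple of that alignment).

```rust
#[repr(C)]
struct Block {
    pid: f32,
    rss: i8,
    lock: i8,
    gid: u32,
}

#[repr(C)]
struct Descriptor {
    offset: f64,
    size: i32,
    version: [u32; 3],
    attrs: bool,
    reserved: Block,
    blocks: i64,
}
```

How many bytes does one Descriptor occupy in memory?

Block: @0: pid [4B, align 4] → 4; @4: rss [1B, align 1] → 5; @5: lock [1B, align 1] → 6; +2 pad (align 4); @8: gid [4B, align 4] → 12; size 12, align 4
@0: offset [8B, align 8] → 8
@8: size [4B, align 4] → 12
@12: version [12B, align 4] → 24
@24: attrs [1B, align 1] → 25
+3 pad (align 4)
@28: reserved [12B, align 4] → 40
@40: blocks [8B, align 8] → 48
size 48, align 8

48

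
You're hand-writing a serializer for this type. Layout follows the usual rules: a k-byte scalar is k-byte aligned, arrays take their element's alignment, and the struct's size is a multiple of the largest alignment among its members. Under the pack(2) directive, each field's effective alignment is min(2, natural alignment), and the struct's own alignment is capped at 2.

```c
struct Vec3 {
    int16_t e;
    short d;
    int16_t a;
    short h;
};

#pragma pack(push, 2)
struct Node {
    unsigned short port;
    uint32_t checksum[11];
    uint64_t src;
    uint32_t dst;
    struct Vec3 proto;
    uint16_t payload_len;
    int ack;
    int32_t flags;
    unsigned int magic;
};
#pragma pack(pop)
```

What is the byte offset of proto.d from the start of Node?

60

Vec3: @0: e [2B, align 2] → 2; @2: d [2B, align 2] → 4; @4: a [2B, align 2] → 6; @6: h [2B, align 2] → 8; size 8, align 2
@0: port [2B, align 2] → 2
@2: checksum [44B, align 2] → 46
@46: src [8B, align 2] → 54
@54: dst [4B, align 2] → 58
@58: proto [8B, align 2] → 66
within Vec3: d at 2
58 + 2 = 60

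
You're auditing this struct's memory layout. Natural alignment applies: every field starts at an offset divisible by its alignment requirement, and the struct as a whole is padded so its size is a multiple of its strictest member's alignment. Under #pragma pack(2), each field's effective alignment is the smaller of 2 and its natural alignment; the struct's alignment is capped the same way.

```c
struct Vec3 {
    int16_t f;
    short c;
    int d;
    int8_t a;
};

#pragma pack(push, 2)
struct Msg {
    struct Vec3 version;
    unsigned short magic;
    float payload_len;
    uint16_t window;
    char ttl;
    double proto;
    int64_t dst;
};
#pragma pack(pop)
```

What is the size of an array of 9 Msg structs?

342

Vec3: f at 0 (size 2, align 2) → ends 2; c at 2 (size 2, align 2) → ends 4; d at 4 (size 4, align 4) → ends 8; a at 8 (size 1, align 1) → ends 9; tail pad 3 to reach multiple of 4; total 12 bytes, alignment 4
version at 0 (size 12, align 2) → ends 12
magic at 12 (size 2, align 2) → ends 14
payload_len at 14 (size 4, align 2) → ends 18
window at 18 (size 2, align 2) → ends 20
ttl at 20 (size 1, align 1) → ends 21
pad 1 to align 2 for proto
proto at 22 (size 8, align 2) → ends 30
dst at 30 (size 8, align 2) → ends 38
total 38 bytes, alignment 2
array of 9: 9 × 38 = 342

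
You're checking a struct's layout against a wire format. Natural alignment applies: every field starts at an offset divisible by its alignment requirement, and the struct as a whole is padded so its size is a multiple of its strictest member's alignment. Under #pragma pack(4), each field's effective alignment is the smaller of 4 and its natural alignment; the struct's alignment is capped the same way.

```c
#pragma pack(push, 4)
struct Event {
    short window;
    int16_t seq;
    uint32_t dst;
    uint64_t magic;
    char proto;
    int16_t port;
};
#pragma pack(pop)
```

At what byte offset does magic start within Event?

8

0..2  window  (2B, 2-aligned)
2..4  seq  (2B, 2-aligned)
4..8  dst  (4B, 4-aligned)
8..16  magic  (8B, 4-aligned)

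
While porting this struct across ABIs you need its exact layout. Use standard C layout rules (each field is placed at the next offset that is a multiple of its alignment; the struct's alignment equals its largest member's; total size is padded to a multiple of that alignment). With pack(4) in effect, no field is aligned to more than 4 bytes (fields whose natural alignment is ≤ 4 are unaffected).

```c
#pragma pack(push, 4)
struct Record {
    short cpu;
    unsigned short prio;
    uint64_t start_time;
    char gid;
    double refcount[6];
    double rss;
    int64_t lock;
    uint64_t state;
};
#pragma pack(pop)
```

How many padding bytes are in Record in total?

3

@0: cpu [2B, align 2] → 2
@2: prio [2B, align 2] → 4
@4: start_time [8B, align 4] → 12
@12: gid [1B, align 1] → 13
+3 pad (align 4)
@16: refcount [48B, align 4] → 64
@64: rss [8B, align 4] → 72
@72: lock [8B, align 4] → 80
@80: state [8B, align 4] → 88
size 88, align 4
data bytes 85, size 88 → padding 3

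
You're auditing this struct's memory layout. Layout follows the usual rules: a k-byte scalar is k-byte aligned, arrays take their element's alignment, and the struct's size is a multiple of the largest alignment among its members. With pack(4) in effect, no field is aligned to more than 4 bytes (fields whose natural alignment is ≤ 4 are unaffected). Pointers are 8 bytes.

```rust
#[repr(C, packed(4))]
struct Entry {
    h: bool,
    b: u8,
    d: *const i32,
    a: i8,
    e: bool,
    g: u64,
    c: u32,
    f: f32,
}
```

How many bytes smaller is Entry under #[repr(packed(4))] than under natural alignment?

natural layout:
  @0: h [1B, align 1] → 1
  @1: b [1B, align 1] → 2
  +6 pad (align 8)
  @8: d [8B, align 8] → 16
  @16: a [1B, align 1] → 17
  @17: e [1B, align 1] → 18
  +6 pad (align 8)
  @24: g [8B, align 8] → 32
  @32: c [4B, align 4] → 36
  @36: f [4B, align 4] → 40
  size 40, align 8
packed(4) layout:
  @0: h [1B, align 1] → 1
  @1: b [1B, align 1] → 2
  +2 pad (align 4)
  @4: d [8B, align 4] → 12
  @12: a [1B, align 1] → 13
  @13: e [1B, align 1] → 14
  +2 pad (align 4)
  @16: g [8B, align 4] → 24
  @24: c [4B, align 4] → 28
  @28: f [4B, align 4] → 32
  size 32, align 4
40 − 32 = 8

8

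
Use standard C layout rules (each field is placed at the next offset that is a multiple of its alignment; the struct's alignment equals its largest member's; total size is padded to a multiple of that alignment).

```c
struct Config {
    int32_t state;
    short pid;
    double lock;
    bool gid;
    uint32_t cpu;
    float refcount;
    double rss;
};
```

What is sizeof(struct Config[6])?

state at 0 (size 4, align 4) → ends 4
pid at 4 (size 2, align 2) → ends 6
pad 2 to align 8 for lock
lock at 8 (size 8, align 8) → ends 16
gid at 16 (size 1, align 1) → ends 17
pad 3 to align 4 for cpu
cpu at 20 (size 4, align 4) → ends 24
refcount at 24 (size 4, align 4) → ends 28
pad 4 to align 8 for rss
rss at 32 (size 8, align 8) → ends 40
total 40 bytes, alignment 8
array of 6: 6 × 40 = 240

240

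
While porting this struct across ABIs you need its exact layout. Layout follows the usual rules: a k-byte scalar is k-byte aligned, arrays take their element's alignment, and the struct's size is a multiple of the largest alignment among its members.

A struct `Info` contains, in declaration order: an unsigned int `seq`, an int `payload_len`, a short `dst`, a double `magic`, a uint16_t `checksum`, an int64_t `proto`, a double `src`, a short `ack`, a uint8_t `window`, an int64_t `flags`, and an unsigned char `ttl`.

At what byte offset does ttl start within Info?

@0: seq [4B, align 4] → 4
@4: payload_len [4B, align 4] → 8
@8: dst [2B, align 2] → 10
+6 pad (align 8)
@16: magic [8B, align 8] → 24
@24: checksum [2B, align 2] → 26
+6 pad (align 8)
@32: proto [8B, align 8] → 40
@40: src [8B, align 8] → 48
@48: ack [2B, align 2] → 50
@50: window [1B, align 1] → 51
+5 pad (align 8)
@56: flags [8B, align 8] → 64
@64: ttl [1B, align 1] → 65

64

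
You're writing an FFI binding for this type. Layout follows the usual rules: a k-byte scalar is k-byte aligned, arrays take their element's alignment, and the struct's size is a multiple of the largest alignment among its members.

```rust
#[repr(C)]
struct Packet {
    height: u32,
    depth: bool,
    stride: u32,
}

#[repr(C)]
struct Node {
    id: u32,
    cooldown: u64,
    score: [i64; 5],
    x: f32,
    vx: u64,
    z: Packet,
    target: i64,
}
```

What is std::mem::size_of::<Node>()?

Packet: @0: height [4B, align 4] → 4; @4: depth [1B, align 1] → 5; +3 pad (align 4); @8: stride [4B, align 4] → 12; size 12, align 4
@0: id [4B, align 4] → 4
+4 pad (align 8)
@8: cooldown [8B, align 8] → 16
@16: score [40B, align 8] → 56
@56: x [4B, align 4] → 60
+4 pad (align 8)
@64: vx [8B, align 8] → 72
@72: z [12B, align 4] → 84
+4 pad (align 8)
@88: target [8B, align 8] → 96
size 96, align 8

96 bytes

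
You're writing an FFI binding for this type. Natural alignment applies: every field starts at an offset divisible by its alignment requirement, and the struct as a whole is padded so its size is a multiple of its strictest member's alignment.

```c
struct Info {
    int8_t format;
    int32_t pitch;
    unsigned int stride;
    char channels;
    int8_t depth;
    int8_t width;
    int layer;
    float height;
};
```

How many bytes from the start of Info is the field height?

format at 0 (size 1, align 1) → ends 1
pad 3 to align 4 for pitch
pitch at 4 (size 4, align 4) → ends 8
stride at 8 (size 4, align 4) → ends 12
channels at 12 (size 1, align 1) → ends 13
depth at 13 (size 1, align 1) → ends 14
width at 14 (size 1, align 1) → ends 15
pad 1 to align 4 for layer
layer at 16 (size 4, align 4) → ends 20
height at 20 (size 4, align 4) → ends 24

20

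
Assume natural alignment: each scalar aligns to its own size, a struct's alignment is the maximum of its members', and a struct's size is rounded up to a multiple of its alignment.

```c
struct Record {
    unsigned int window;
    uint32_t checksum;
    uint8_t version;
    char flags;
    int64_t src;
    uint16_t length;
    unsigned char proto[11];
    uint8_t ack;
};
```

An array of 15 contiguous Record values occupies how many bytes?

window at 0 (size 4, align 4) → ends 4
checksum at 4 (size 4, align 4) → ends 8
version at 8 (size 1, align 1) → ends 9
flags at 9 (size 1, align 1) → ends 10
pad 6 to align 8 for src
src at 16 (size 8, align 8) → ends 24
length at 24 (size 2, align 2) → ends 26
proto at 26 (size 11, align 1) → ends 37
ack at 37 (size 1, align 1) → ends 38
tail pad 2 to reach multiple of 8
total 40 bytes, alignment 8
array of 15: 15 × 40 = 600

600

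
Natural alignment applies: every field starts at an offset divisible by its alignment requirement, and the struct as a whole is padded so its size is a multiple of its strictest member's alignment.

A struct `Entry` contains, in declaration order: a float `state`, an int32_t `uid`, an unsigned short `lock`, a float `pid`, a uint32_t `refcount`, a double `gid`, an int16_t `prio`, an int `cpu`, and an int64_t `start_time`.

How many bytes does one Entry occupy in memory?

48

state at 0 (size 4, align 4) → ends 4
uid at 4 (size 4, align 4) → ends 8
lock at 8 (size 2, align 2) → ends 10
pad 2 to align 4 for pid
pid at 12 (size 4, align 4) → ends 16
refcount at 16 (size 4, align 4) → ends 20
pad 4 to align 8 for gid
gid at 24 (size 8, align 8) → ends 32
prio at 32 (size 2, align 2) → ends 34
pad 2 to align 4 for cpu
cpu at 36 (size 4, align 4) → ends 40
start_time at 40 (size 8, align 8) → ends 48
total 48 bytes, alignment 8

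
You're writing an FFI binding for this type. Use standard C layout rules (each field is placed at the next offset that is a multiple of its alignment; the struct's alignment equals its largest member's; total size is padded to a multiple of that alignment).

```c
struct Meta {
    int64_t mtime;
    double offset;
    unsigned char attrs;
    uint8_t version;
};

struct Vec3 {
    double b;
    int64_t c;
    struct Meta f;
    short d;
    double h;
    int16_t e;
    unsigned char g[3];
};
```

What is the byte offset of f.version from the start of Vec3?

Meta: 0..8  mtime  (8B, 8-aligned); 8..16  offset  (8B, 8-aligned); 16..17  attrs  (1B, 1-aligned); 17..18  version  (1B, 1-aligned); 18..24  -- tail padding (6B); sizeof = 24, alignof = 8
0..8  b  (8B, 8-aligned)
8..16  c  (8B, 8-aligned)
16..40  f  (24B, 8-aligned)
within Meta: version at 17
16 + 17 = 33

33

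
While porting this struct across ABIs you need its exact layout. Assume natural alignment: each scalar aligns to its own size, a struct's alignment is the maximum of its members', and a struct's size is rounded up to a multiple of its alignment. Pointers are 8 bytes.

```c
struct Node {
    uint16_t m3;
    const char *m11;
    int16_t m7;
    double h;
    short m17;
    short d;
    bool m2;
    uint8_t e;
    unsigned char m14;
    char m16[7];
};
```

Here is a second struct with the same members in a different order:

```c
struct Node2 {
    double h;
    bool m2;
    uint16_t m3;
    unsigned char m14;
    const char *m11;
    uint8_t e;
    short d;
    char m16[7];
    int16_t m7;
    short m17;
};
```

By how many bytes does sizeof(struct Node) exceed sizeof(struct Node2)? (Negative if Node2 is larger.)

8

m3 at 0 (size 2, align 2) → ends 2
pad 6 to align 8 for m11
m11 at 8 (size 8, align 8) → ends 16
m7 at 16 (size 2, align 2) → ends 18
pad 6 to align 8 for h
h at 24 (size 8, align 8) → ends 32
m17 at 32 (size 2, align 2) → ends 34
d at 34 (size 2, align 2) → ends 36
m2 at 36 (size 1, align 1) → ends 37
e at 37 (size 1, align 1) → ends 38
m14 at 38 (size 1, align 1) → ends 39
m16 at 39 (size 7, align 1) → ends 46
tail pad 2 to reach multiple of 8
total 48 bytes, alignment 8
— Node2 —
h at 0 (size 8, align 8) → ends 8
m2 at 8 (size 1, align 1) → ends 9
pad 1 to align 2 for m3
m3 at 10 (size 2, align 2) → ends 12
m14 at 12 (size 1, align 1) → ends 13
pad 3 to align 8 for m11
m11 at 16 (size 8, align 8) → ends 24
e at 24 (size 1, align 1) → ends 25
pad 1 to align 2 for d
d at 26 (size 2, align 2) → ends 28
m16 at 28 (size 7, align 1) → ends 35
pad 1 to align 2 for m7
m7 at 36 (size 2, align 2) → ends 38
m17 at 38 (size 2, align 2) → ends 40
total 40 bytes, alignment 8
48 − 40 = 8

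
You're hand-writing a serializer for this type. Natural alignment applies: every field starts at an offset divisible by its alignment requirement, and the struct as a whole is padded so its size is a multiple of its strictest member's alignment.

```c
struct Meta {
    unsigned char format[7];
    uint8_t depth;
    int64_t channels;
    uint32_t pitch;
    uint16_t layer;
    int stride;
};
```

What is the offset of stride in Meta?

0..7  format  (7B, 1-aligned)
7..8  depth  (1B, 1-aligned)
8..16  channels  (8B, 8-aligned)
16..20  pitch  (4B, 4-aligned)
20..22  layer  (2B, 2-aligned)
22..24  -- padding (2B)
24..28  stride  (4B, 4-aligned)

24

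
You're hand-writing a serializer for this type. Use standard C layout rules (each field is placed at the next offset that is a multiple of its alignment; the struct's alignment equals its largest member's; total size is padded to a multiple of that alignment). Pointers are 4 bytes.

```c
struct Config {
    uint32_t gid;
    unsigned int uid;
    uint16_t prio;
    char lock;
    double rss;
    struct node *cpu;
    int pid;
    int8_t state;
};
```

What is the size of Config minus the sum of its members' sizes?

gid at 0 (size 4, align 4) → ends 4
uid at 4 (size 4, align 4) → ends 8
prio at 8 (size 2, align 2) → ends 10
lock at 10 (size 1, align 1) → ends 11
pad 5 to align 8 for rss
rss at 16 (size 8, align 8) → ends 24
cpu at 24 (size 4, align 4) → ends 28
pid at 28 (size 4, align 4) → ends 32
state at 32 (size 1, align 1) → ends 33
tail pad 7 to reach multiple of 8
total 40 bytes, alignment 8
data bytes 28, size 40 → padding 12

12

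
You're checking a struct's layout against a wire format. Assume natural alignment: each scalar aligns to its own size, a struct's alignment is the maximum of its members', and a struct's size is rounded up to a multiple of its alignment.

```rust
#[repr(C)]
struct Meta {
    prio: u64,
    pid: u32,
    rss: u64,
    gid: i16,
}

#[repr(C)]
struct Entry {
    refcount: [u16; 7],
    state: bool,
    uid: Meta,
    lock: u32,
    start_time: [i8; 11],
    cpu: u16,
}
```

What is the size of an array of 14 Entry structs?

Meta: 0..8  prio  (8B, 8-aligned); 8..12  pid  (4B, 4-aligned); 12..16  -- padding (4B); 16..24  rss  (8B, 8-aligned); 24..26  gid  (2B, 2-aligned); 26..32  -- tail padding (6B); sizeof = 32, alignof = 8
0..14  refcount  (14B, 2-aligned)
14..15  state  (1B, 1-aligned)
15..16  -- padding (1B)
16..48  uid  (32B, 8-aligned)
48..52  lock  (4B, 4-aligned)
52..63  start_time  (11B, 1-aligned)
63..64  -- padding (1B)
64..66  cpu  (2B, 2-aligned)
66..72  -- tail padding (6B)
sizeof = 72, alignof = 8
array of 14: 14 × 72 = 1008

1008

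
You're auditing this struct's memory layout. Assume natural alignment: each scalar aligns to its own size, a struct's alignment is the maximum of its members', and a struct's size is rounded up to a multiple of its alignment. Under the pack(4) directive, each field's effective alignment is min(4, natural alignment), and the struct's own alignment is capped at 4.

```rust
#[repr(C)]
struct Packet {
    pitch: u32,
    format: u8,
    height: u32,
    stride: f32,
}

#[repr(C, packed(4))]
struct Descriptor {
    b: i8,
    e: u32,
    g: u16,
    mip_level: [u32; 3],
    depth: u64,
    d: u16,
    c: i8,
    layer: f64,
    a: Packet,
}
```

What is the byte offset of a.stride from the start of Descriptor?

Packet: @0: pitch [4B, align 4] → 4; @4: format [1B, align 1] → 5; +3 pad (align 4); @8: height [4B, align 4] → 12; @12: stride [4B, align 4] → 16; size 16, align 4
@0: b [1B, align 1] → 1
+3 pad (align 4)
@4: e [4B, align 4] → 8
@8: g [2B, align 2] → 10
+2 pad (align 4)
@12: mip_level [12B, align 4] → 24
@24: depth [8B, align 4] → 32
@32: d [2B, align 2] → 34
@34: c [1B, align 1] → 35
+1 pad (align 4)
@36: layer [8B, align 4] → 44
@44: a [16B, align 4] → 60
within Packet: stride at 12
44 + 12 = 56

56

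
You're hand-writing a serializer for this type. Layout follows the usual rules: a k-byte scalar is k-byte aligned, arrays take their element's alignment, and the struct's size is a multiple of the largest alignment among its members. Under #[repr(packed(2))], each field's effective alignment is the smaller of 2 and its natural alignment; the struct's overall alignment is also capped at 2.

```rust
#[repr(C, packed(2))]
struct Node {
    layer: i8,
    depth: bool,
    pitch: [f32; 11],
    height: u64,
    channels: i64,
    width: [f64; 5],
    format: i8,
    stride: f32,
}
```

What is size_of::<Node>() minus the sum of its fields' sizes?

1

@0: layer [1B, align 1] → 1
@1: depth [1B, align 1] → 2
@2: pitch [44B, align 2] → 46
@46: height [8B, align 2] → 54
@54: channels [8B, align 2] → 62
@62: width [40B, align 2] → 102
@102: format [1B, align 1] → 103
+1 pad (align 2)
@104: stride [4B, align 2] → 108
size 108, align 2
data bytes 107, size 108 → padding 1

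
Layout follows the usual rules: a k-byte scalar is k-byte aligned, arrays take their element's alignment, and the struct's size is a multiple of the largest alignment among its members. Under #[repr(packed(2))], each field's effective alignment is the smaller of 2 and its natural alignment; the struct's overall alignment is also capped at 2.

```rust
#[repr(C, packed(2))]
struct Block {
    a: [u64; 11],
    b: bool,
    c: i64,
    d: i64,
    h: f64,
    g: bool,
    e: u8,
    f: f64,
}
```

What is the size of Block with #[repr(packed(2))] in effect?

124

0..88  a  (88B, 2-aligned)
88..89  b  (1B, 1-aligned)
89..90  -- padding (1B)
90..98  c  (8B, 2-aligned)
98..106  d  (8B, 2-aligned)
106..114  h  (8B, 2-aligned)
114..115  g  (1B, 1-aligned)
115..116  e  (1B, 1-aligned)
116..124  f  (8B, 2-aligned)
sizeof = 124, alignof = 2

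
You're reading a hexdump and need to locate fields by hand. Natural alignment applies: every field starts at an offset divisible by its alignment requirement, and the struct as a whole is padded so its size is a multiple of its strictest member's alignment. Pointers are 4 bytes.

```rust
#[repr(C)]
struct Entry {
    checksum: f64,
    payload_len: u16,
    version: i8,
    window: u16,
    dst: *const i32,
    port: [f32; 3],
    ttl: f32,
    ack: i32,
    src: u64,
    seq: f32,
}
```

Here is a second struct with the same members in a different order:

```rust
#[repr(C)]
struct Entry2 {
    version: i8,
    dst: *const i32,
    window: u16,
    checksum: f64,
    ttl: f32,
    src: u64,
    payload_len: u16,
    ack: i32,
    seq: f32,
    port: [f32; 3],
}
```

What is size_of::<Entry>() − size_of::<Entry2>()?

-8

checksum at 0 (size 8, align 8) → ends 8
payload_len at 8 (size 2, align 2) → ends 10
version at 10 (size 1, align 1) → ends 11
pad 1 to align 2 for window
window at 12 (size 2, align 2) → ends 14
pad 2 to align 4 for dst
dst at 16 (size 4, align 4) → ends 20
port at 20 (size 12, align 4) → ends 32
ttl at 32 (size 4, align 4) → ends 36
ack at 36 (size 4, align 4) → ends 40
src at 40 (size 8, align 8) → ends 48
seq at 48 (size 4, align 4) → ends 52
tail pad 4 to reach multiple of 8
total 56 bytes, alignment 8
— Entry2 —
version at 0 (size 1, align 1) → ends 1
pad 3 to align 4 for dst
dst at 4 (size 4, align 4) → ends 8
window at 8 (size 2, align 2) → ends 10
pad 6 to align 8 for checksum
checksum at 16 (size 8, align 8) → ends 24
ttl at 24 (size 4, align 4) → ends 28
pad 4 to align 8 for src
src at 32 (size 8, align 8) → ends 40
payload_len at 40 (size 2, align 2) → ends 42
pad 2 to align 4 for ack
ack at 44 (size 4, align 4) → ends 48
seq at 48 (size 4, align 4) → ends 52
port at 52 (size 12, align 4) → ends 64
total 64 bytes, alignment 8
56 − 64 = -8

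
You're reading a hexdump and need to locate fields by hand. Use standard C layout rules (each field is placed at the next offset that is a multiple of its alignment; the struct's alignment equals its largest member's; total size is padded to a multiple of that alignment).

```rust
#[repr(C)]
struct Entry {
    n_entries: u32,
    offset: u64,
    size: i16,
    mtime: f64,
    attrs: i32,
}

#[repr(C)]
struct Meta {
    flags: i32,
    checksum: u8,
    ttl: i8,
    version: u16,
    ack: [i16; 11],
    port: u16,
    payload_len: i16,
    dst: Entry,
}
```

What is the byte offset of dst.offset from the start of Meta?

48

Entry: @0: n_entries [4B, align 4] → 4; +4 pad (align 8); @8: offset [8B, align 8] → 16; @16: size [2B, align 2] → 18; +6 pad (align 8); @24: mtime [8B, align 8] → 32; @32: attrs [4B, align 4] → 36; +4 tail pad (align 8); size 40, align 8
@0: flags [4B, align 4] → 4
@4: checksum [1B, align 1] → 5
@5: ttl [1B, align 1] → 6
@6: version [2B, align 2] → 8
@8: ack [22B, align 2] → 30
@30: port [2B, align 2] → 32
@32: payload_len [2B, align 2] → 34
+6 pad (align 8)
@40: dst [40B, align 8] → 80
within Entry: offset at 8
40 + 8 = 48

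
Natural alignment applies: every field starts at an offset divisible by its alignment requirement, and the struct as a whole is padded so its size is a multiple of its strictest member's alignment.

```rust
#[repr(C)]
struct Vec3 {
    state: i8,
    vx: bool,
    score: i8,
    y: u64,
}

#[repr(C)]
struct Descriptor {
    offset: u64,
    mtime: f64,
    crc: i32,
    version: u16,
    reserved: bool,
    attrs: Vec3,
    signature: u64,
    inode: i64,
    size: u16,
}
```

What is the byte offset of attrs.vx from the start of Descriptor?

Vec3: @0: state [1B, align 1] → 1; @1: vx [1B, align 1] → 2; @2: score [1B, align 1] → 3; +5 pad (align 8); @8: y [8B, align 8] → 16; size 16, align 8
@0: offset [8B, align 8] → 8
@8: mtime [8B, align 8] → 16
@16: crc [4B, align 4] → 20
@20: version [2B, align 2] → 22
@22: reserved [1B, align 1] → 23
+1 pad (align 8)
@24: attrs [16B, align 8] → 40
within Vec3: vx at 1
24 + 1 = 25

25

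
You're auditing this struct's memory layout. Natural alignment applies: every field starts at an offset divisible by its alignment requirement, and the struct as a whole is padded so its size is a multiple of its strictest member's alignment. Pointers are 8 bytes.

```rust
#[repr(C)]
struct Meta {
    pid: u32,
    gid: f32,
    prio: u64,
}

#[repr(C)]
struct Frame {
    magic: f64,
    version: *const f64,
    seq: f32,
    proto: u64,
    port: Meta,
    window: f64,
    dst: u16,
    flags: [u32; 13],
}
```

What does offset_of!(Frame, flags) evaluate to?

Meta: @0: pid [4B, align 4] → 4; @4: gid [4B, align 4] → 8; @8: prio [8B, align 8] → 16; size 16, align 8
@0: magic [8B, align 8] → 8
@8: version [8B, align 8] → 16
@16: seq [4B, align 4] → 20
+4 pad (align 8)
@24: proto [8B, align 8] → 32
@32: port [16B, align 8] → 48
@48: window [8B, align 8] → 56
@56: dst [2B, align 2] → 58
+2 pad (align 4)
@60: flags [52B, align 4] → 112

60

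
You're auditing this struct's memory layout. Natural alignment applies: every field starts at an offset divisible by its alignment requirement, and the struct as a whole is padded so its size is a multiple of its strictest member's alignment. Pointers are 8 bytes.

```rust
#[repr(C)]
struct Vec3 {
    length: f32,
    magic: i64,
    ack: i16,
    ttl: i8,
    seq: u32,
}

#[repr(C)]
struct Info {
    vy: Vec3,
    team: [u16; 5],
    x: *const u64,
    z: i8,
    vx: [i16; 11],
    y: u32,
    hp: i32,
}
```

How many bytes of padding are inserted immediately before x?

Vec3: 0..4  length  (4B, 4-aligned); 4..8  -- padding (4B); 8..16  magic  (8B, 8-aligned); 16..18  ack  (2B, 2-aligned); 18..19  ttl  (1B, 1-aligned); 19..20  -- padding (1B); 20..24  seq  (4B, 4-aligned); sizeof = 24, alignof = 8
0..24  vy  (24B, 8-aligned)
24..34  team  (10B, 2-aligned)
34..40  -- padding (6B)
40..48  x  (8B, 8-aligned)

6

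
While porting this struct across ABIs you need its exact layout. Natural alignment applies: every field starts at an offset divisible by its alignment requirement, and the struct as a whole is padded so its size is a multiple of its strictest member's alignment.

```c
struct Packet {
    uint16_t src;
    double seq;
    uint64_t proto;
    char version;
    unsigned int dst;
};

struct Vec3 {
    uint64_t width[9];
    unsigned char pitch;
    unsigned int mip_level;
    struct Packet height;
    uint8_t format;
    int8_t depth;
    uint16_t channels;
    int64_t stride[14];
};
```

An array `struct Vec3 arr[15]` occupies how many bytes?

3480

Packet: 0..2  src  (2B, 2-aligned); 2..8  -- padding (6B); 8..16  seq  (8B, 8-aligned); 16..24  proto  (8B, 8-aligned); 24..25  version  (1B, 1-aligned); 25..28  -- padding (3B); 28..32  dst  (4B, 4-aligned); sizeof = 32, alignof = 8
0..72  width  (72B, 8-aligned)
72..73  pitch  (1B, 1-aligned)
73..76  -- padding (3B)
76..80  mip_level  (4B, 4-aligned)
80..112  height  (32B, 8-aligned)
112..113  format  (1B, 1-aligned)
113..114  depth  (1B, 1-aligned)
114..116  channels  (2B, 2-aligned)
116..120  -- padding (4B)
120..232  stride  (112B, 8-aligned)
sizeof = 232, alignof = 8
array of 15: 15 × 232 = 3480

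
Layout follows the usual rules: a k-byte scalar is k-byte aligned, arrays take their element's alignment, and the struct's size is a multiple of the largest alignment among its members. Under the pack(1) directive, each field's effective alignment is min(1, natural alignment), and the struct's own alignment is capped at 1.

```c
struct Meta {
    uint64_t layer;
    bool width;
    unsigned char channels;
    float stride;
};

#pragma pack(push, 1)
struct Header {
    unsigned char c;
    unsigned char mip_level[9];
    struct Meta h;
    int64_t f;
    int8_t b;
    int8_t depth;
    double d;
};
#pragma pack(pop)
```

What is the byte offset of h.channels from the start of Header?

19

Meta: @0: layer [8B, align 8] → 8; @8: width [1B, align 1] → 9; @9: channels [1B, align 1] → 10; +2 pad (align 4); @12: stride [4B, align 4] → 16; size 16, align 8
@0: c [1B, align 1] → 1
@1: mip_level [9B, align 1] → 10
@10: h [16B, align 1] → 26
within Meta: channels at 9
10 + 9 = 19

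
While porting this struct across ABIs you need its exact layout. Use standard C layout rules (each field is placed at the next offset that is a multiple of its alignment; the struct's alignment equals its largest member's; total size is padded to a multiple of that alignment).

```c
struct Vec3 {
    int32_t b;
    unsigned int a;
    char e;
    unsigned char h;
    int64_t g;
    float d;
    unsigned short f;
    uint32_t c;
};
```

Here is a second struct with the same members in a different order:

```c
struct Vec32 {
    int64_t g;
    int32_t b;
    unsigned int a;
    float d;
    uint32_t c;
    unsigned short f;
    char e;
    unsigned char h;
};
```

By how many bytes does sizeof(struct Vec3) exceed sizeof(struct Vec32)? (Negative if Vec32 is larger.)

8

b at 0 (size 4, align 4) → ends 4
a at 4 (size 4, align 4) → ends 8
e at 8 (size 1, align 1) → ends 9
h at 9 (size 1, align 1) → ends 10
pad 6 to align 8 for g
g at 16 (size 8, align 8) → ends 24
d at 24 (size 4, align 4) → ends 28
f at 28 (size 2, align 2) → ends 30
pad 2 to align 4 for c
c at 32 (size 4, align 4) → ends 36
tail pad 4 to reach multiple of 8
total 40 bytes, alignment 8
— Vec32 —
g at 0 (size 8, align 8) → ends 8
b at 8 (size 4, align 4) → ends 12
a at 12 (size 4, align 4) → ends 16
d at 16 (size 4, align 4) → ends 20
c at 20 (size 4, align 4) → ends 24
f at 24 (size 2, align 2) → ends 26
e at 26 (size 1, align 1) → ends 27
h at 27 (size 1, align 1) → ends 28
tail pad 4 to reach multiple of 8
total 32 bytes, alignment 8
40 − 32 = 8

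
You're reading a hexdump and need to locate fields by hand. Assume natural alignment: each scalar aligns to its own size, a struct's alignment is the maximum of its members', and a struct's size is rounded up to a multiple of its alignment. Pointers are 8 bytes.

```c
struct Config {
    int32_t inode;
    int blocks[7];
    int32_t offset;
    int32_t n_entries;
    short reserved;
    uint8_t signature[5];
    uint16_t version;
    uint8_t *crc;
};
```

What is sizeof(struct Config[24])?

0..4  inode  (4B, 4-aligned)
4..32  blocks  (28B, 4-aligned)
32..36  offset  (4B, 4-aligned)
36..40  n_entries  (4B, 4-aligned)
40..42  reserved  (2B, 2-aligned)
42..47  signature  (5B, 1-aligned)
47..48  -- padding (1B)
48..50  version  (2B, 2-aligned)
50..56  -- padding (6B)
56..64  crc  (8B, 8-aligned)
sizeof = 64, alignof = 8
array of 24: 24 × 64 = 1536

1536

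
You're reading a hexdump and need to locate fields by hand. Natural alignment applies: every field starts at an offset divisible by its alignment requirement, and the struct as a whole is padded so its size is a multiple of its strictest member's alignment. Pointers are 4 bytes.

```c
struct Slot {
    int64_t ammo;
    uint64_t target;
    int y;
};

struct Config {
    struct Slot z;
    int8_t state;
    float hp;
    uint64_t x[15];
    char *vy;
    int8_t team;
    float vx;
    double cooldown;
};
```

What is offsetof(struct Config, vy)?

152

Slot: @0: ammo [8B, align 8] → 8; @8: target [8B, align 8] → 16; @16: y [4B, align 4] → 20; +4 tail pad (align 8); size 24, align 8
@0: z [24B, align 8] → 24
@24: state [1B, align 1] → 25
+3 pad (align 4)
@28: hp [4B, align 4] → 32
@32: x [120B, align 8] → 152
@152: vy [4B, align 4] → 156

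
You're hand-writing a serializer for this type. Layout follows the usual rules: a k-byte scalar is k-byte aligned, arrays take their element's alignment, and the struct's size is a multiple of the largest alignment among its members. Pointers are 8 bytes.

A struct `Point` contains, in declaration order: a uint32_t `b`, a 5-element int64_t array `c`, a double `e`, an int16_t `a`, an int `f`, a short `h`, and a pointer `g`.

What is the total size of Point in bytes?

80

b at 0 (size 4, align 4) → ends 4
pad 4 to align 8 for c
c at 8 (size 40, align 8) → ends 48
e at 48 (size 8, align 8) → ends 56
a at 56 (size 2, align 2) → ends 58
pad 2 to align 4 for f
f at 60 (size 4, align 4) → ends 64
h at 64 (size 2, align 2) → ends 66
pad 6 to align 8 for g
g at 72 (size 8, align 8) → ends 80
total 80 bytes, alignment 8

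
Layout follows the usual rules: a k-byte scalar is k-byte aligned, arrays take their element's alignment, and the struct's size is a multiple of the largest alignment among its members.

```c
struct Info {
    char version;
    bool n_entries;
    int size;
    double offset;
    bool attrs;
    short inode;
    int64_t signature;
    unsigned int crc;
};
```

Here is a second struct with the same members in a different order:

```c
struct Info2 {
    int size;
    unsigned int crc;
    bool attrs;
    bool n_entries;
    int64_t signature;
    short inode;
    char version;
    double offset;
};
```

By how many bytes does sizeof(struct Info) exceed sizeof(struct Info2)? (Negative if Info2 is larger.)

version at 0 (size 1, align 1) → ends 1
n_entries at 1 (size 1, align 1) → ends 2
pad 2 to align 4 for size
size at 4 (size 4, align 4) → ends 8
offset at 8 (size 8, align 8) → ends 16
attrs at 16 (size 1, align 1) → ends 17
pad 1 to align 2 for inode
inode at 18 (size 2, align 2) → ends 20
pad 4 to align 8 for signature
signature at 24 (size 8, align 8) → ends 32
crc at 32 (size 4, align 4) → ends 36
tail pad 4 to reach multiple of 8
total 40 bytes, alignment 8
— Info2 —
size at 0 (size 4, align 4) → ends 4
crc at 4 (size 4, align 4) → ends 8
attrs at 8 (size 1, align 1) → ends 9
n_entries at 9 (size 1, align 1) → ends 10
pad 6 to align 8 for signature
signature at 16 (size 8, align 8) → ends 24
inode at 24 (size 2, align 2) → ends 26
version at 26 (size 1, align 1) → ends 27
pad 5 to align 8 for offset
offset at 32 (size 8, align 8) → ends 40
total 40 bytes, alignment 8
40 − 40 = 0

0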